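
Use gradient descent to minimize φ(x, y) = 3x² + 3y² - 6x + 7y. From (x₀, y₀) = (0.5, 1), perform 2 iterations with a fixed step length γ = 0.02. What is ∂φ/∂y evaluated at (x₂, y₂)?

∇φ = (6x - 6, 6y + 7)
(x₁, y₁) = (0.5, 1) − 0.02·(-3, 13) = (0.56, 0.74)
(x₂, y₂) = (0.56, 0.74) − 0.02·(-2.64, 11.44) = (0.6128, 0.5112)
∂φ/∂y at (0.6128, 0.5112) = 10.0672

10.0672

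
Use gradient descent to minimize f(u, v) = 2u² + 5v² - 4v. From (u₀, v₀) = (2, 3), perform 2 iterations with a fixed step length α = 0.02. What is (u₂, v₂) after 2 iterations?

∇f = (4u, 10v - 4)
(u₁, v₁) = (2, 3) − 0.02·(8, 26) = (1.84, 2.48)
(u₂, v₂) = (1.84, 2.48) − 0.02·(7.36, 20.8) = (1.6928, 2.064)

(1.6928, 2.064)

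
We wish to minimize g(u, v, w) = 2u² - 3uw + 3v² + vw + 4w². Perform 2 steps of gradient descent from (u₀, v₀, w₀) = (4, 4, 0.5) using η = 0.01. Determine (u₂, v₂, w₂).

(3.717, 3.5243, 0.5749)

∇g = (4u - 3w, 6v + w, -3u + v + 8w)
(u₁, v₁, w₁) = (4, 4, 0.5) − 0.01·(14.5, 24.5, -4) = (3.855, 3.755, 0.54)
(u₂, v₂, w₂) = (3.855, 3.755, 0.54) − 0.01·(13.8, 23.07, -3.49) = (3.717, 3.5243, 0.5749)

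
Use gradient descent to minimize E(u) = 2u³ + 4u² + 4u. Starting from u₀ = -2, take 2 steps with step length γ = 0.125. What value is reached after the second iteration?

-9.6875

E′(u) = 6u² + 8u + 4
u₁ = -2 − 0.125·12 = -3.5
u₂ = -3.5 − 0.125·49.5 = -9.6875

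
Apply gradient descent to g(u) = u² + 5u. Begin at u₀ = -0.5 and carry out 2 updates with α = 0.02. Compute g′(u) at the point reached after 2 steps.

3.6864

g′(u) = 2u + 5
Step 1: g′(-0.5) = 4; u₁ = -0.5 − 0.02·4 = -0.58
Step 2: g′(-0.58) = 3.84; u₂ = -0.58 − 0.02·3.84 = -0.6568
g′(u) at (-0.6568) = 3.6864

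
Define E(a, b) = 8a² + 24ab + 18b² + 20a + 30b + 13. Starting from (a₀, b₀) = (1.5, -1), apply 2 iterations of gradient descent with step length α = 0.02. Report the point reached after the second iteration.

∇E = (16a + 24b + 20, 24a + 36b + 30)
(a₁, b₁) = (1.5, -1) − 0.02·(20, 30) = (1.1, -1.6)
(a₂, b₂) = (1.1, -1.6) − 0.02·(-0.8, -1.2) = (1.116, -1.576)

(1.116, -1.576)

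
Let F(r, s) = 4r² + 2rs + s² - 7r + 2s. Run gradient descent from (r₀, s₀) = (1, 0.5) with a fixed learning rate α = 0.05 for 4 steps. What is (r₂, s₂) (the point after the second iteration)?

∇F = (8r + 2s - 7, 2r + 2s + 2)
(r₁, s₁) = (1, 0.5) − 0.05·(2, 5) = (0.9, 0.25)
(r₂, s₂) = (0.9, 0.25) − 0.05·(0.7, 4.3) = (0.865, 0.035)

(0.865, 0.035)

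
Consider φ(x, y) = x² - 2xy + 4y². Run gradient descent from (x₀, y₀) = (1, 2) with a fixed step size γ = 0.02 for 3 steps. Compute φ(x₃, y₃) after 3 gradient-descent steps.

∇φ = (2x - 2y, -2x + 8y)
(x₁, y₁) = (1, 2) − 0.02·(-2, 14) = (1.04, 1.72)
(x₂, y₂) = (1.04, 1.72) − 0.02·(-1.36, 11.68) = (1.0672, 1.4864)
(x₃, y₃) = (1.0672, 1.4864) − 0.02·(-0.8384, 9.7568) = (1.083968, 1.291264)
φ(1.083968, 1.291264) = 5.045059784704

5.045059784704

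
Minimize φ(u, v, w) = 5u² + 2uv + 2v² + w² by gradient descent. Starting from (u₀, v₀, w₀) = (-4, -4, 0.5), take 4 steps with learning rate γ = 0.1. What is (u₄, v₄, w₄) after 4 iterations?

(0.1472, -0.4864, 0.2048)

∇φ = (10u + 2v, 2u + 4v, 2w)
Step 1: at (-4, -4, 0.5), ∇φ = (-48, -24, 1) → (-4, -4, 0.5) − 0.1·(-48, -24, 1) = (0.8, -1.6, 0.4)
Step 2: at (0.8, -1.6, 0.4), ∇φ = (4.8, -4.8, 0.8) → (0.8, -1.6, 0.4) − 0.1·(4.8, -4.8, 0.8) = (0.32, -1.12, 0.32)
Step 3: at (0.32, -1.12, 0.32), ∇φ = (0.96, -3.84, 0.64) → (0.32, -1.12, 0.32) − 0.1·(0.96, -3.84, 0.64) = (0.224, -0.736, 0.256)
Step 4: at (0.224, -0.736, 0.256), ∇φ = (0.768, -2.496, 0.512) → (0.224, -0.736, 0.256) − 0.1·(0.768, -2.496, 0.512) = (0.1472, -0.4864, 0.2048)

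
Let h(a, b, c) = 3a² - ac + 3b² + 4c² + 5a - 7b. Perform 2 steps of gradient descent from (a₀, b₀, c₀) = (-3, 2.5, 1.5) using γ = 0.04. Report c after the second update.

∇h = (6a - c + 5, 6b - 7, -a + 8c)
Step 1: at (-3, 2.5, 1.5), ∇h = (-14.5, 8, 15) → (-3, 2.5, 1.5) − 0.04·(-14.5, 8, 15) = (-2.42, 2.18, 0.9)
Step 2: at (-2.42, 2.18, 0.9), ∇h = (-10.42, 6.08, 9.62) → (-2.42, 2.18, 0.9) − 0.04·(-10.42, 6.08, 9.62) = (-2.0032, 1.9368, 0.5152)
c = 0.5152

0.5152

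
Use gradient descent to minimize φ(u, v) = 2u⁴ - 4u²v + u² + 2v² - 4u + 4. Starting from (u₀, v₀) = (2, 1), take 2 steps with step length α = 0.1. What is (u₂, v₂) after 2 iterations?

(10.7936, 4.456)

∇φ = (8u³ - 8uv + 2u - 4, -4u² + 4v)
(u₁, v₁) = (2, 1) − 0.1·(48, -12) = (-2.8, 2.2)
(u₂, v₂) = (-2.8, 2.2) − 0.1·(-135.936, -22.56) = (10.7936, 4.456)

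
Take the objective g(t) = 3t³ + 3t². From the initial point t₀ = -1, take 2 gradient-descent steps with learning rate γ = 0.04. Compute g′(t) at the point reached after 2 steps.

g′(t) = 9t² + 6t
t₁ = -1 − 0.04·3 = -1.12
t₂ = -1.12 − 0.04·4.5696 = -1.302784
g′(t) at (-1.302784) = 7.458511355904

7.458511355904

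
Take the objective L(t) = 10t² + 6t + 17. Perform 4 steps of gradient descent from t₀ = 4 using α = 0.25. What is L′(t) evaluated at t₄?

L′(t) = 20t + 6
t₁ = 4 − 0.25·86 = -17.5
t₂ = -17.5 − 0.25·(-344) = 68.5
t₃ = 68.5 − 0.25·1376 = -275.5
t₄ = -275.5 − 0.25·(-5504) = 1100.5
L′(t) at (1100.5) = 22016

22016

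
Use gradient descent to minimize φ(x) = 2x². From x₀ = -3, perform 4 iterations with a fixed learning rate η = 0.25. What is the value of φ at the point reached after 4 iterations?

φ′(x) = 4x
x₁ = -3 − 0.25·(-12) = 0
x₂ = 0 − 0.25·0 = 0
x₃ = 0 − 0.25·0 = 0
x₄ = 0 − 0.25·0 = 0
φ(0) = 0

0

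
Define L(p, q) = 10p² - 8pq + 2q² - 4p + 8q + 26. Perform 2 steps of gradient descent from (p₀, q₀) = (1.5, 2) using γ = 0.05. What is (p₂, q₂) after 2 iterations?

(0.92, 1.44)

∇L = (20p - 8q - 4, -8p + 4q + 8)
Step 1: at (1.5, 2), ∇L = (10, 4) → (1.5, 2) − 0.05·(10, 4) = (1, 1.8)
Step 2: at (1, 1.8), ∇L = (1.6, 7.2) → (1, 1.8) − 0.05·(1.6, 7.2) = (0.92, 1.44)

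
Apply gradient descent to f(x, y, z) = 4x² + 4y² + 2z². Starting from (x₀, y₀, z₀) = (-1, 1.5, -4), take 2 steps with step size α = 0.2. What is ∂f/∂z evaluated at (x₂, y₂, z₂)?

-0.64

∇f = (8x, 8y, 4z)
(x₁, y₁, z₁) = (-1, 1.5, -4) − 0.2·(-8, 12, -16) = (0.6, -0.9, -0.8)
(x₂, y₂, z₂) = (0.6, -0.9, -0.8) − 0.2·(4.8, -7.2, -3.2) = (-0.36, 0.54, -0.16)
∂f/∂z at (-0.36, 0.54, -0.16) = -0.64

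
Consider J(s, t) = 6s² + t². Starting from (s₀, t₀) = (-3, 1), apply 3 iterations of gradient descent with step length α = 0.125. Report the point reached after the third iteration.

(0.375, 0.421875)

∇J = (12s, 2t)
Step 1: at (-3, 1), ∇J = (-36, 2) → (-3, 1) − 0.125·(-36, 2) = (1.5, 0.75)
Step 2: at (1.5, 0.75), ∇J = (18, 1.5) → (1.5, 0.75) − 0.125·(18, 1.5) = (-0.75, 0.5625)
Step 3: at (-0.75, 0.5625), ∇J = (-9, 1.125) → (-0.75, 0.5625) − 0.125·(-9, 1.125) = (0.375, 0.421875)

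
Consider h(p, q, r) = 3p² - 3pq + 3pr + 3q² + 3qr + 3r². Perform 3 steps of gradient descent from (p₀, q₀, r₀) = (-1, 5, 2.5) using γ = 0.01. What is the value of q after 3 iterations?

3.8910695

∇h = (6p - 3q + 3r, -3p + 6q + 3r, 3p + 3q + 6r)
(p₁, q₁, r₁) = (-1, 5, 2.5) − 0.01·(-13.5, 40.5, 27) = (-0.865, 4.595, 2.23)
(p₂, q₂, r₂) = (-0.865, 4.595, 2.23) − 0.01·(-12.285, 36.855, 24.57) = (-0.74215, 4.22645, 1.9843)
(p₃, q₃, r₃) = (-0.74215, 4.22645, 1.9843) − 0.01·(-11.17935, 33.53805, 22.3587) = (-0.6303565, 3.8910695, 1.760713)
q = 3.8910695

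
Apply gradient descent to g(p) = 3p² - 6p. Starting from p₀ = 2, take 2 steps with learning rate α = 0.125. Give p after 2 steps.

1.0625

g′(p) = 6p - 6
p₁ = 2 − 0.125·6 = 1.25
p₂ = 1.25 − 0.125·1.5 = 1.0625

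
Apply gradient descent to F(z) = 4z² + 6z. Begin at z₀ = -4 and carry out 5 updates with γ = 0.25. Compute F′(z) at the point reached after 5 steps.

F′(z) = 8z + 6
z₁ = -4 − 0.25·(-26) = 2.5
z₂ = 2.5 − 0.25·26 = -4
z₃ = -4 − 0.25·(-26) = 2.5
z₄ = 2.5 − 0.25·26 = -4
z₅ = -4 − 0.25·(-26) = 2.5
F′(z) at (2.5) = 26

26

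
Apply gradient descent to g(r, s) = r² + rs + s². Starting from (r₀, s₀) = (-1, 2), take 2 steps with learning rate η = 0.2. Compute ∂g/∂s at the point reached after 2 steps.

∇g = (2r + s, r + 2s)
(r₁, s₁) = (-1, 2) − 0.2·(0, 3) = (-1, 1.4)
(r₂, s₂) = (-1, 1.4) − 0.2·(-0.6, 1.8) = (-0.88, 1.04)
∂g/∂s at (-0.88, 1.04) = 1.2

1.2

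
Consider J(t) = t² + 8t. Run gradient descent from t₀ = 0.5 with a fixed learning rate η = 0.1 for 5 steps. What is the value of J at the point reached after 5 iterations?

-13.8256728064

J′(t) = 2t + 8
t₁ = 0.5 − 0.1·9 = -0.4
t₂ = -0.4 − 0.1·7.2 = -1.12
t₃ = -1.12 − 0.1·5.76 = -1.696
t₄ = -1.696 − 0.1·4.608 = -2.1568
t₅ = -2.1568 − 0.1·3.6864 = -2.52544
J(-2.52544) = -13.8256728064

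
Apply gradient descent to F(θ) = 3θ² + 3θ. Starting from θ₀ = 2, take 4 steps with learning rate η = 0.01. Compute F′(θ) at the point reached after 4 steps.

11.7112344

F′(θ) = 6θ + 3
Step 1: F′(2) = 15; θ₁ = 2 − 0.01·15 = 1.85
Step 2: F′(1.85) = 14.1; θ₂ = 1.85 − 0.01·14.1 = 1.709
Step 3: F′(1.709) = 13.254; θ₃ = 1.709 − 0.01·13.254 = 1.57646
Step 4: F′(1.57646) = 12.45876; θ₄ = 1.57646 − 0.01·12.45876 = 1.4518724
F′(θ) at (1.4518724) = 11.7112344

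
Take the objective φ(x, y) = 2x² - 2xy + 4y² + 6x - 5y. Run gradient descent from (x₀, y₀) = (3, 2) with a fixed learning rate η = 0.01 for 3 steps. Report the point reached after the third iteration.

(2.59364, 1.853596)

∇φ = (4x - 2y + 6, -2x + 8y - 5)
Step 1: at (3, 2), ∇φ = (14, 5) → (3, 2) − 0.01·(14, 5) = (2.86, 1.95)
Step 2: at (2.86, 1.95), ∇φ = (13.54, 4.88) → (2.86, 1.95) − 0.01·(13.54, 4.88) = (2.7246, 1.9012)
Step 3: at (2.7246, 1.9012), ∇φ = (13.096, 4.7604) → (2.7246, 1.9012) − 0.01·(13.096, 4.7604) = (2.59364, 1.853596)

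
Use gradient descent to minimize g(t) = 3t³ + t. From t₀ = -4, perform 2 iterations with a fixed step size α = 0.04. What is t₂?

g′(t) = 9t² + 1
t₁ = -4 − 0.04·145 = -9.8
t₂ = -9.8 − 0.04·865.36 = -44.4144

-44.4144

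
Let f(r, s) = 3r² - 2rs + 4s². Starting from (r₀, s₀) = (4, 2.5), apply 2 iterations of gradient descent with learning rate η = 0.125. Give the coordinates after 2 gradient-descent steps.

(0.65625, 0.40625)

∇f = (6r - 2s, -2r + 8s)
(r₁, s₁) = (4, 2.5) − 0.125·(19, 12) = (1.625, 1)
(r₂, s₂) = (1.625, 1) − 0.125·(7.75, 4.75) = (0.65625, 0.40625)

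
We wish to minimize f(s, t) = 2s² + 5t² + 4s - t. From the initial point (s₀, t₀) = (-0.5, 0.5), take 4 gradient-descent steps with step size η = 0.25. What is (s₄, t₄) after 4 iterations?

(-1, 2.125)

∇f = (4s + 4, 10t - 1)
Step 1: at (-0.5, 0.5), ∇f = (2, 4) → (-0.5, 0.5) − 0.25·(2, 4) = (-1, -0.5)
Step 2: at (-1, -0.5), ∇f = (0, -6) → (-1, -0.5) − 0.25·(0, -6) = (-1, 1)
Step 3: at (-1, 1), ∇f = (0, 9) → (-1, 1) − 0.25·(0, 9) = (-1, -1.25)
Step 4: at (-1, -1.25), ∇f = (0, -13.5) → (-1, -1.25) − 0.25·(0, -13.5) = (-1, 2.125)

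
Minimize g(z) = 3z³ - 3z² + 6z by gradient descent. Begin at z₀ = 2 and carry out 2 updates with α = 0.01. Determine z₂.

g′(z) = 9z² - 6z + 6
Step 1: g′(2) = 30; z₁ = 2 − 0.01·30 = 1.7
Step 2: g′(1.7) = 21.81; z₂ = 1.7 − 0.01·21.81 = 1.4819

1.4819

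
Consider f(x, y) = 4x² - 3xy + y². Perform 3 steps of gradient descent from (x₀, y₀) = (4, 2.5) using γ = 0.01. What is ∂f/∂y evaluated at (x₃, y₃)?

-4.6151525

∇f = (8x - 3y, -3x + 2y)
(x₁, y₁) = (4, 2.5) − 0.01·(24.5, -7) = (3.755, 2.57)
(x₂, y₂) = (3.755, 2.57) − 0.01·(22.33, -6.125) = (3.5317, 2.63125)
(x₃, y₃) = (3.5317, 2.63125) − 0.01·(20.35985, -5.3326) = (3.3281015, 2.684576)
∂f/∂y at (3.3281015, 2.684576) = -4.6151525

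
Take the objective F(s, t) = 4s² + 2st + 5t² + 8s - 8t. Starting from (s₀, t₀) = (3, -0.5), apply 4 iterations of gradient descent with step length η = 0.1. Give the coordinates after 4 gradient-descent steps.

(-1.2216, 1.0272)

∇F = (8s + 2t + 8, 2s + 10t - 8)
Step 1: at (3, -0.5), ∇F = (31, -7) → (3, -0.5) − 0.1·(31, -7) = (-0.1, 0.2)
Step 2: at (-0.1, 0.2), ∇F = (7.6, -6.2) → (-0.1, 0.2) − 0.1·(7.6, -6.2) = (-0.86, 0.82)
Step 3: at (-0.86, 0.82), ∇F = (2.76, -1.52) → (-0.86, 0.82) − 0.1·(2.76, -1.52) = (-1.136, 0.972)
Step 4: at (-1.136, 0.972), ∇F = (0.856, -0.552) → (-1.136, 0.972) − 0.1·(0.856, -0.552) = (-1.2216, 1.0272)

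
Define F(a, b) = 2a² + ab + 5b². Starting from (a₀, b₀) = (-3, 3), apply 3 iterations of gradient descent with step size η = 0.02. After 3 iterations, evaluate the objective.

22.07682006912

∇F = (4a + b, a + 10b)
Step 1: at (-3, 3), ∇F = (-9, 27) → (-3, 3) − 0.02·(-9, 27) = (-2.82, 2.46)
Step 2: at (-2.82, 2.46), ∇F = (-8.82, 21.78) → (-2.82, 2.46) − 0.02·(-8.82, 21.78) = (-2.6436, 2.0244)
Step 3: at (-2.6436, 2.0244), ∇F = (-8.55, 17.6004) → (-2.6436, 2.0244) − 0.02·(-8.55, 17.6004) = (-2.4726, 1.672392)
F(-2.4726, 1.672392) = 22.07682006912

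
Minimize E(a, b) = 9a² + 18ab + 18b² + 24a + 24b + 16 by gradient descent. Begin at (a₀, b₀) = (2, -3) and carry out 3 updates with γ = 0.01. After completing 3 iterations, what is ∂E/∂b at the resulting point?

∇E = (18a + 18b + 24, 18a + 36b + 24)
Step 1: at (2, -3), ∇E = (6, -48) → (2, -3) − 0.01·(6, -48) = (1.94, -2.52)
Step 2: at (1.94, -2.52), ∇E = (13.56, -31.8) → (1.94, -2.52) − 0.01·(13.56, -31.8) = (1.8044, -2.202)
Step 3: at (1.8044, -2.202), ∇E = (16.8432, -22.7928) → (1.8044, -2.202) − 0.01·(16.8432, -22.7928) = (1.635968, -1.974072)
∂E/∂b at (1.635968, -1.974072) = -17.619168

-17.619168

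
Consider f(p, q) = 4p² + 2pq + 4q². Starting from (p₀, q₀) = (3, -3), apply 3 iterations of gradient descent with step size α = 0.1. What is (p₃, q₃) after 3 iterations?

∇f = (8p + 2q, 2p + 8q)
(p₁, q₁) = (3, -3) − 0.1·(18, -18) = (1.2, -1.2)
(p₂, q₂) = (1.2, -1.2) − 0.1·(7.2, -7.2) = (0.48, -0.48)
(p₃, q₃) = (0.48, -0.48) − 0.1·(2.88, -2.88) = (0.192, -0.192)

(0.192, -0.192)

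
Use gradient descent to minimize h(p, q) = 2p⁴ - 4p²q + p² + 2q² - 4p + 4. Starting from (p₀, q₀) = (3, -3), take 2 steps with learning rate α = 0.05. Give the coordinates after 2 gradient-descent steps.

∇h = (8p³ - 8pq + 2p - 4, -4p² + 4q)
(p₁, q₁) = (3, -3) − 0.05·(290, -48) = (-11.5, -0.6)
(p₂, q₂) = (-11.5, -0.6) − 0.05·(-12249.2, -531.4) = (600.96, 25.97)

(600.96, 25.97)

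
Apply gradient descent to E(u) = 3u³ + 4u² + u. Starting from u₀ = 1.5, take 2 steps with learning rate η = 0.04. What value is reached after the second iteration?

E′(u) = 9u² + 8u + 1
Step 1: E′(1.5) = 33.25; u₁ = 1.5 − 0.04·33.25 = 0.17
Step 2: E′(0.17) = 2.6201; u₂ = 0.17 − 0.04·2.6201 = 0.065196

0.065196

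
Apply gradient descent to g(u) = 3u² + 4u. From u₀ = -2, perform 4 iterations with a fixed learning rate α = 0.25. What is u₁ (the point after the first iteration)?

0

g′(u) = 6u + 4
u₁ = -2 − 0.25·(-8) = 0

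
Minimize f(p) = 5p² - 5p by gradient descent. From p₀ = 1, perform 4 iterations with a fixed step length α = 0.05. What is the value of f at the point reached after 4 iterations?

-1.2451171875

f′(p) = 10p - 5
Step 1: f′(1) = 5; p₁ = 1 − 0.05·5 = 0.75
Step 2: f′(0.75) = 2.5; p₂ = 0.75 − 0.05·2.5 = 0.625
Step 3: f′(0.625) = 1.25; p₃ = 0.625 − 0.05·1.25 = 0.5625
Step 4: f′(0.5625) = 0.625; p₄ = 0.5625 − 0.05·0.625 = 0.53125
f(0.53125) = -1.2451171875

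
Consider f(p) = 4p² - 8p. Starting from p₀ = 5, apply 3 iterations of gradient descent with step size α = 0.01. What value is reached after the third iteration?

4.114752

f′(p) = 8p - 8
p₁ = 5 − 0.01·32 = 4.68
p₂ = 4.68 − 0.01·29.44 = 4.3856
p₃ = 4.3856 − 0.01·27.0848 = 4.114752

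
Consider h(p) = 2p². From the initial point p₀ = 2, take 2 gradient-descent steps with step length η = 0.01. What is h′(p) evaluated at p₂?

7.3728

h′(p) = 4p
Step 1: h′(2) = 8; p₁ = 2 − 0.01·8 = 1.92
Step 2: h′(1.92) = 7.68; p₂ = 1.92 − 0.01·7.68 = 1.8432
h′(p) at (1.8432) = 7.3728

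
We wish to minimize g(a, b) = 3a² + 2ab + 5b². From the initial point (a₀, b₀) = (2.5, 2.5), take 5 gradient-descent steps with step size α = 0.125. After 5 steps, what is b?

∇g = (6a + 2b, 2a + 10b)
(a₁, b₁) = (2.5, 2.5) − 0.125·(20, 30) = (0, -1.25)
(a₂, b₂) = (0, -1.25) − 0.125·(-2.5, -12.5) = (0.3125, 0.3125)
(a₃, b₃) = (0.3125, 0.3125) − 0.125·(2.5, 3.75) = (0, -0.15625)
(a₄, b₄) = (0, -0.15625) − 0.125·(-0.3125, -1.5625) = (0.0390625, 0.0390625)
(a₅, b₅) = (0.0390625, 0.0390625) − 0.125·(0.3125, 0.46875) = (0, -0.01953125)
b = -0.01953125

-0.01953125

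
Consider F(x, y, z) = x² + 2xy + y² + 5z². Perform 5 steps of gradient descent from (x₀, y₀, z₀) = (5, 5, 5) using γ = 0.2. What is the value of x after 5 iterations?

∇F = (2x + 2y, 2x + 2y, 10z)
(x₁, y₁, z₁) = (5, 5, 5) − 0.2·(20, 20, 50) = (1, 1, -5)
(x₂, y₂, z₂) = (1, 1, -5) − 0.2·(4, 4, -50) = (0.2, 0.2, 5)
(x₃, y₃, z₃) = (0.2, 0.2, 5) − 0.2·(0.8, 0.8, 50) = (0.04, 0.04, -5)
(x₄, y₄, z₄) = (0.04, 0.04, -5) − 0.2·(0.16, 0.16, -50) = (0.008, 0.008, 5)
(x₅, y₅, z₅) = (0.008, 0.008, 5) − 0.2·(0.032, 0.032, 50) = (0.0016, 0.0016, -5)
x = 0.0016

0.0016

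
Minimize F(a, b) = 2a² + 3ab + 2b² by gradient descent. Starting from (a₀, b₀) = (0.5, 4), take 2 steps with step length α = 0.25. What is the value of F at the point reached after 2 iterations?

12.181640625

∇F = (4a + 3b, 3a + 4b)
(a₁, b₁) = (0.5, 4) − 0.25·(14, 17.5) = (-3, -0.375)
(a₂, b₂) = (-3, -0.375) − 0.25·(-13.125, -10.5) = (0.28125, 2.25)
F(0.28125, 2.25) = 12.181640625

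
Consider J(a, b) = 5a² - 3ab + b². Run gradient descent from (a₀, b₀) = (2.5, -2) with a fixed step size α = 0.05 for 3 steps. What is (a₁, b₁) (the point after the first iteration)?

∇J = (10a - 3b, -3a + 2b)
Step 1: at (2.5, -2), ∇J = (31, -11.5) → (2.5, -2) − 0.05·(31, -11.5) = (0.95, -1.425)

(0.95, -1.425)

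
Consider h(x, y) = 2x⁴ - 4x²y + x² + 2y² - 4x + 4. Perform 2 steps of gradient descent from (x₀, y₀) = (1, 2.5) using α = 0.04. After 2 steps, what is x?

∇h = (8x³ - 8xy + 2x - 4, -4x² + 4y)
Step 1: at (1, 2.5), ∇h = (-14, 6) → (1, 2.5) − 0.04·(-14, 6) = (1.56, 2.26)
Step 2: at (1.56, 2.26), ∇h = (1.286528, -0.6944) → (1.56, 2.26) − 0.04·(1.286528, -0.6944) = (1.50853888, 2.287776)
x = 1.50853888

1.50853888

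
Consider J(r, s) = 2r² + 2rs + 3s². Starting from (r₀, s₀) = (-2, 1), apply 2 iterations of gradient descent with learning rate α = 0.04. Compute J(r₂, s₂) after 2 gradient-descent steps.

∇J = (4r + 2s, 2r + 6s)
Step 1: at (-2, 1), ∇J = (-6, 2) → (-2, 1) − 0.04·(-6, 2) = (-1.76, 0.92)
Step 2: at (-1.76, 0.92), ∇J = (-5.2, 2) → (-1.76, 0.92) − 0.04·(-5.2, 2) = (-1.552, 0.84)
J(-1.552, 0.84) = 4.326848

4.326848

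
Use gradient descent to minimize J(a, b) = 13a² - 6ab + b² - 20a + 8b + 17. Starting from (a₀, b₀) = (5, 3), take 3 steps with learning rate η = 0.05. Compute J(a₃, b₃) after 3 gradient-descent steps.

∇J = (26a - 6b - 20, -6a + 2b + 8)
Step 1: at (5, 3), ∇J = (92, -16) → (5, 3) − 0.05·(92, -16) = (0.4, 3.8)
Step 2: at (0.4, 3.8), ∇J = (-32.4, 13.2) → (0.4, 3.8) − 0.05·(-32.4, 13.2) = (2.02, 3.14)
Step 3: at (2.02, 3.14), ∇J = (13.68, 2.16) → (2.02, 3.14) − 0.05·(13.68, 2.16) = (1.336, 3.032)
J(1.336, 3.032) = 22.62816

22.62816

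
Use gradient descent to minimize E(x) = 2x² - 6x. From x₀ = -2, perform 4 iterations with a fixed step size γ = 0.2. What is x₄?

1.4944

E′(x) = 4x - 6
Step 1: E′(-2) = -14; x₁ = -2 − 0.2·(-14) = 0.8
Step 2: E′(0.8) = -2.8; x₂ = 0.8 − 0.2·(-2.8) = 1.36
Step 3: E′(1.36) = -0.56; x₃ = 1.36 − 0.2·(-0.56) = 1.472
Step 4: E′(1.472) = -0.112; x₄ = 1.472 − 0.2·(-0.112) = 1.4944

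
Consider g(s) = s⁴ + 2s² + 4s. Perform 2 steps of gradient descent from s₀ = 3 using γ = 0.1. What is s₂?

g′(s) = 4s³ + 4s + 4
s₁ = 3 − 0.1·124 = -9.4
s₂ = -9.4 − 0.1·(-3355.936) = 326.1936

326.1936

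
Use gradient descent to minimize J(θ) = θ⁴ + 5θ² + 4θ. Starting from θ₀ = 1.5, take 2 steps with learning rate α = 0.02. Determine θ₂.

J′(θ) = 4θ³ + 10θ + 4
θ₁ = 1.5 − 0.02·32.5 = 0.85
θ₂ = 0.85 − 0.02·14.9565 = 0.55087

0.55087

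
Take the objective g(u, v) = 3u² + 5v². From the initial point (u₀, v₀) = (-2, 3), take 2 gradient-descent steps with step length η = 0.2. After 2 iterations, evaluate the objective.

∇g = (6u, 10v)
(u₁, v₁) = (-2, 3) − 0.2·(-12, 30) = (0.4, -3)
(u₂, v₂) = (0.4, -3) − 0.2·(2.4, -30) = (-0.08, 3)
g(-0.08, 3) = 45.0192

45.0192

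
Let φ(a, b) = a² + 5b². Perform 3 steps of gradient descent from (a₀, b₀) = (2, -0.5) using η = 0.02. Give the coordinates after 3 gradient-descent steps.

∇φ = (2a, 10b)
Step 1: at (2, -0.5), ∇φ = (4, -5) → (2, -0.5) − 0.02·(4, -5) = (1.92, -0.4)
Step 2: at (1.92, -0.4), ∇φ = (3.84, -4) → (1.92, -0.4) − 0.02·(3.84, -4) = (1.8432, -0.32)
Step 3: at (1.8432, -0.32), ∇φ = (3.6864, -3.2) → (1.8432, -0.32) − 0.02·(3.6864, -3.2) = (1.769472, -0.256)

(1.769472, -0.256)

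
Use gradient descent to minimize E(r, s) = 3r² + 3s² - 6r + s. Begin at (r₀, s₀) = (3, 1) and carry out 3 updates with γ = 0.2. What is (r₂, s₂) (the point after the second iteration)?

∇E = (6r - 6, 6s + 1)
Step 1: at (3, 1), ∇E = (12, 7) → (3, 1) − 0.2·(12, 7) = (0.6, -0.4)
Step 2: at (0.6, -0.4), ∇E = (-2.4, -1.4) → (0.6, -0.4) − 0.2·(-2.4, -1.4) = (1.08, -0.12)

(1.08, -0.12)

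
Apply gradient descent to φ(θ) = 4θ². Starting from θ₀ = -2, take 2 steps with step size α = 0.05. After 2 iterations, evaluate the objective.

2.0736

φ′(θ) = 8θ
Step 1: φ′(-2) = -16; θ₁ = -2 − 0.05·(-16) = -1.2
Step 2: φ′(-1.2) = -9.6; θ₂ = -1.2 − 0.05·(-9.6) = -0.72
φ(-0.72) = 2.0736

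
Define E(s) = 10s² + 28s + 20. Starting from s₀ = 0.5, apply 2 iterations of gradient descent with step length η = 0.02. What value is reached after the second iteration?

-0.716

E′(s) = 20s + 28
s₁ = 0.5 − 0.02·38 = -0.26
s₂ = -0.26 − 0.02·22.8 = -0.716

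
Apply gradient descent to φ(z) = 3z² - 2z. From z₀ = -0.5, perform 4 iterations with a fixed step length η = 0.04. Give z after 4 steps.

0.0553152

φ′(z) = 6z - 2
Step 1: φ′(-0.5) = -5; z₁ = -0.5 − 0.04·(-5) = -0.3
Step 2: φ′(-0.3) = -3.8; z₂ = -0.3 − 0.04·(-3.8) = -0.148
Step 3: φ′(-0.148) = -2.888; z₃ = -0.148 − 0.04·(-2.888) = -0.03248
Step 4: φ′(-0.03248) = -2.19488; z₄ = -0.03248 − 0.04·(-2.19488) = 0.0553152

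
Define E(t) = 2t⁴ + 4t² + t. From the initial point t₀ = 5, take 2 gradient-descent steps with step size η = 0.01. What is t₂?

E′(t) = 8t³ + 8t + 1
Step 1: E′(5) = 1041; t₁ = 5 − 0.01·1041 = -5.41
Step 2: E′(-5.41) = -1309.003368; t₂ = -5.41 − 0.01·(-1309.003368) = 7.68003368

7.68003368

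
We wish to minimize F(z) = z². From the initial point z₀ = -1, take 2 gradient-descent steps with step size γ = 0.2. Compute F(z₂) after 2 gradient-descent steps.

0.1296

F′(z) = 2z
z₁ = -1 − 0.2·(-2) = -0.6
z₂ = -0.6 − 0.2·(-1.2) = -0.36
F(-0.36) = 0.1296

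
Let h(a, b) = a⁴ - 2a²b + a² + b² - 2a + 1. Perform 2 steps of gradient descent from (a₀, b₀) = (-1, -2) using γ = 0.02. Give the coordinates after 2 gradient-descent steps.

∇h = (4a³ - 4ab + 2a - 2, -2a² + 2b)
Step 1: at (-1, -2), ∇h = (-16, -6) → (-1, -2) − 0.02·(-16, -6) = (-0.68, -1.88)
Step 2: at (-0.68, -1.88), ∇h = (-9.731328, -4.6848) → (-0.68, -1.88) − 0.02·(-9.731328, -4.6848) = (-0.48537344, -1.786304)

(-0.48537344, -1.786304)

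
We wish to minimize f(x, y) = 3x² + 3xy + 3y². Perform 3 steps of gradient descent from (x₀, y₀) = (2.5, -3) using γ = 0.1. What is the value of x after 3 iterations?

0.943

∇f = (6x + 3y, 3x + 6y)
Step 1: at (2.5, -3), ∇f = (6, -10.5) → (2.5, -3) − 0.1·(6, -10.5) = (1.9, -1.95)
Step 2: at (1.9, -1.95), ∇f = (5.55, -6) → (1.9, -1.95) − 0.1·(5.55, -6) = (1.345, -1.35)
Step 3: at (1.345, -1.35), ∇f = (4.02, -4.065) → (1.345, -1.35) − 0.1·(4.02, -4.065) = (0.943, -0.9435)
x = 0.943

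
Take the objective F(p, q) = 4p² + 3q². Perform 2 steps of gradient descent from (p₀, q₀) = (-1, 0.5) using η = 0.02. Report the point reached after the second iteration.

(-0.7056, 0.3872)

∇F = (8p, 6q)
(p₁, q₁) = (-1, 0.5) − 0.02·(-8, 3) = (-0.84, 0.44)
(p₂, q₂) = (-0.84, 0.44) − 0.02·(-6.72, 2.64) = (-0.7056, 0.3872)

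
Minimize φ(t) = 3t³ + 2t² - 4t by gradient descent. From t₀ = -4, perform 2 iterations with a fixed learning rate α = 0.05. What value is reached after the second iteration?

φ′(t) = 9t² + 4t - 4
Step 1: φ′(-4) = 124; t₁ = -4 − 0.05·124 = -10.2
Step 2: φ′(-10.2) = 891.56; t₂ = -10.2 − 0.05·891.56 = -54.778

-54.778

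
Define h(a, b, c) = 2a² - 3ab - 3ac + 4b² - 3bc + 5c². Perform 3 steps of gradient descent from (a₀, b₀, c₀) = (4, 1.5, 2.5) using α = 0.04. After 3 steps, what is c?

∇h = (4a - 3b - 3c, -3a + 8b - 3c, -3a - 3b + 10c)
(a₁, b₁, c₁) = (4, 1.5, 2.5) − 0.04·(4, -7.5, 8.5) = (3.84, 1.8, 2.16)
(a₂, b₂, c₂) = (3.84, 1.8, 2.16) − 0.04·(3.48, -3.6, 4.68) = (3.7008, 1.944, 1.9728)
(a₃, b₃, c₃) = (3.7008, 1.944, 1.9728) − 0.04·(3.0528, -1.4688, 2.7936) = (3.578688, 2.002752, 1.861056)
c = 1.861056

1.861056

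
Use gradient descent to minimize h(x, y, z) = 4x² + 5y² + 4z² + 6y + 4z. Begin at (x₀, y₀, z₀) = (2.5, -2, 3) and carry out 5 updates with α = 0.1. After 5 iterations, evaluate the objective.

∇h = (8x, 10y + 6, 8z + 4)
Step 1: at (2.5, -2, 3), ∇h = (20, -14, 28) → (2.5, -2, 3) − 0.1·(20, -14, 28) = (0.5, -0.6, 0.2)
Step 2: at (0.5, -0.6, 0.2), ∇h = (4, 0, 5.6) → (0.5, -0.6, 0.2) − 0.1·(4, 0, 5.6) = (0.1, -0.6, -0.36)
Step 3: at (0.1, -0.6, -0.36), ∇h = (0.8, 0, 1.12) → (0.1, -0.6, -0.36) − 0.1·(0.8, 0, 1.12) = (0.02, -0.6, -0.472)
Step 4: at (0.02, -0.6, -0.472), ∇h = (0.16, 0, 0.224) → (0.02, -0.6, -0.472) − 0.1·(0.16, 0, 0.224) = (0.004, -0.6, -0.4944)
Step 5: at (0.004, -0.6, -0.4944), ∇h = (0.032, 0, 0.0448) → (0.004, -0.6, -0.4944) − 0.1·(0.032, 0, 0.0448) = (0.0008, -0.6, -0.49888)
h(0.0008, -0.6, -0.49888) = -2.7999924224

-2.7999924224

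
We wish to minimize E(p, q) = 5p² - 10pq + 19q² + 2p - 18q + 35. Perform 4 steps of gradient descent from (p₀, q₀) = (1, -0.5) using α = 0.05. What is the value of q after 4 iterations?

-0.8714

∇E = (10p - 10q + 2, -10p + 38q - 18)
Step 1: at (1, -0.5), ∇E = (17, -47) → (1, -0.5) − 0.05·(17, -47) = (0.15, 1.85)
Step 2: at (0.15, 1.85), ∇E = (-15, 50.8) → (0.15, 1.85) − 0.05·(-15, 50.8) = (0.9, -0.69)
Step 3: at (0.9, -0.69), ∇E = (17.9, -53.22) → (0.9, -0.69) − 0.05·(17.9, -53.22) = (0.005, 1.971)
Step 4: at (0.005, 1.971), ∇E = (-17.66, 56.848) → (0.005, 1.971) − 0.05·(-17.66, 56.848) = (0.888, -0.8714)
q = -0.8714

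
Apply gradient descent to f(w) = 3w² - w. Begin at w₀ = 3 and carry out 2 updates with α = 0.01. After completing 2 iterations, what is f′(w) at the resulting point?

f′(w) = 6w - 1
Step 1: f′(3) = 17; w₁ = 3 − 0.01·17 = 2.83
Step 2: f′(2.83) = 15.98; w₂ = 2.83 − 0.01·15.98 = 2.6702
f′(w) at (2.6702) = 15.0212

15.0212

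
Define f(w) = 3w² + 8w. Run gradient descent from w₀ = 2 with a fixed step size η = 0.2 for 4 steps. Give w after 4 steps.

f′(w) = 6w + 8
Step 1: f′(2) = 20; w₁ = 2 − 0.2·20 = -2
Step 2: f′(-2) = -4; w₂ = -2 − 0.2·(-4) = -1.2
Step 3: f′(-1.2) = 0.8; w₃ = -1.2 − 0.2·0.8 = -1.36
Step 4: f′(-1.36) = -0.16; w₄ = -1.36 − 0.2·(-0.16) = -1.328

-1.328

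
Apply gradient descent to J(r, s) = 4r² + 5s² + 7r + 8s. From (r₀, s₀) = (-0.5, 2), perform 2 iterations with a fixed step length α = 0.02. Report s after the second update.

∇J = (8r + 7, 10s + 8)
Step 1: at (-0.5, 2), ∇J = (3, 28) → (-0.5, 2) − 0.02·(3, 28) = (-0.56, 1.44)
Step 2: at (-0.56, 1.44), ∇J = (2.52, 22.4) → (-0.56, 1.44) − 0.02·(2.52, 22.4) = (-0.6104, 0.992)
s = 0.992

0.992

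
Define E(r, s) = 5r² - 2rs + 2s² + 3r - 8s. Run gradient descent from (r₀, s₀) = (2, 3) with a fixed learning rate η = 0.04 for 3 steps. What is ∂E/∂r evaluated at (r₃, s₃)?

3.893952

∇E = (10r - 2s + 3, -2r + 4s - 8)
Step 1: at (2, 3), ∇E = (17, 0) → (2, 3) − 0.04·(17, 0) = (1.32, 3)
Step 2: at (1.32, 3), ∇E = (10.2, 1.36) → (1.32, 3) − 0.04·(10.2, 1.36) = (0.912, 2.9456)
Step 3: at (0.912, 2.9456), ∇E = (6.2288, 1.9584) → (0.912, 2.9456) − 0.04·(6.2288, 1.9584) = (0.662848, 2.867264)
∂E/∂r at (0.662848, 2.867264) = 3.893952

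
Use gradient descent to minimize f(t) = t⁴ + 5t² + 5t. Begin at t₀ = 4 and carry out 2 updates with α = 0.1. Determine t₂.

7111.3324

f′(t) = 4t³ + 10t + 5
Step 1: f′(4) = 301; t₁ = 4 − 0.1·301 = -26.1
Step 2: f′(-26.1) = -71374.324; t₂ = -26.1 − 0.1·(-71374.324) = 7111.3324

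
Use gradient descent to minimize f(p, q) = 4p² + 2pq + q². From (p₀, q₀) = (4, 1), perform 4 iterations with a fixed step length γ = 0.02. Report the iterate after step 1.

(3.32, 0.8)

∇f = (8p + 2q, 2p + 2q)
(p₁, q₁) = (4, 1) − 0.02·(34, 10) = (3.32, 0.8)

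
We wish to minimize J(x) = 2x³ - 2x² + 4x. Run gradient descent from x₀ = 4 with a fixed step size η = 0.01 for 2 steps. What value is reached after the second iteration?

J′(x) = 6x² - 4x + 4
Step 1: J′(4) = 84; x₁ = 4 − 0.01·84 = 3.16
Step 2: J′(3.16) = 51.2736; x₂ = 3.16 − 0.01·51.2736 = 2.647264

2.647264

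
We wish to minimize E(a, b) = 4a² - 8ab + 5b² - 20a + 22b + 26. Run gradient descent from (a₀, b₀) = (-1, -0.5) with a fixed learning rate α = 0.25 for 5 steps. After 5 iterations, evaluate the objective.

4845081.329345703125

∇E = (8a - 8b - 20, -8a + 10b + 22)
Step 1: at (-1, -0.5), ∇E = (-24, 25) → (-1, -0.5) − 0.25·(-24, 25) = (5, -6.75)
Step 2: at (5, -6.75), ∇E = (74, -85.5) → (5, -6.75) − 0.25·(74, -85.5) = (-13.5, 14.625)
Step 3: at (-13.5, 14.625), ∇E = (-245, 276.25) → (-13.5, 14.625) − 0.25·(-245, 276.25) = (47.75, -54.4375)
Step 4: at (47.75, -54.4375), ∇E = (797.5, -904.375) → (47.75, -54.4375) − 0.25·(797.5, -904.375) = (-151.625, 171.65625)
Step 5: at (-151.625, 171.65625), ∇E = (-2606.25, 2951.5625) → (-151.625, 171.65625) − 0.25·(-2606.25, 2951.5625) = (499.9375, -566.234375)
E(499.9375, -566.234375) = 4845081.329345703125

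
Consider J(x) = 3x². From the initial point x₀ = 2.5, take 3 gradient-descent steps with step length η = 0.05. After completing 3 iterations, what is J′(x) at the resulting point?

J′(x) = 6x
Step 1: J′(2.5) = 15; x₁ = 2.5 − 0.05·15 = 1.75
Step 2: J′(1.75) = 10.5; x₂ = 1.75 − 0.05·10.5 = 1.225
Step 3: J′(1.225) = 7.35; x₃ = 1.225 − 0.05·7.35 = 0.8575
J′(x) at (0.8575) = 5.145

5.145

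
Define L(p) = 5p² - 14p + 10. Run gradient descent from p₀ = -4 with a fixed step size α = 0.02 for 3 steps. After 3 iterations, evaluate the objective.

38.4205952

L′(p) = 10p - 14
p₁ = -4 − 0.02·(-54) = -2.92
p₂ = -2.92 − 0.02·(-43.2) = -2.056
p₃ = -2.056 − 0.02·(-34.56) = -1.3648
L(-1.3648) = 38.4205952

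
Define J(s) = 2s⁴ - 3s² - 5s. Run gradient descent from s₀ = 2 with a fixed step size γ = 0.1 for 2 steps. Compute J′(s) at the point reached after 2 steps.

J′(s) = 8s³ - 6s - 5
s₁ = 2 − 0.1·47 = -2.7
s₂ = -2.7 − 0.1·(-146.264) = 11.9264
J′(s) at (11.9264) = 13494.636894973952

13494.636894973952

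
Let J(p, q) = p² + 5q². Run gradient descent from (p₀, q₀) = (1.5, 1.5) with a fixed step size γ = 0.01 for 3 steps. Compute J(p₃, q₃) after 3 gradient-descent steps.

7.971856606944

∇J = (2p, 10q)
(p₁, q₁) = (1.5, 1.5) − 0.01·(3, 15) = (1.47, 1.35)
(p₂, q₂) = (1.47, 1.35) − 0.01·(2.94, 13.5) = (1.4406, 1.215)
(p₃, q₃) = (1.4406, 1.215) − 0.01·(2.8812, 12.15) = (1.411788, 1.0935)
J(1.411788, 1.0935) = 7.971856606944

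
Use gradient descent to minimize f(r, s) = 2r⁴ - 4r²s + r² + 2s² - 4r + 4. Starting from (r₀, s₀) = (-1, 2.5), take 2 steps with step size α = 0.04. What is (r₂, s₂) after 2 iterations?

∇f = (8r³ - 8rs + 2r - 4, -4r² + 4s)
(r₁, s₁) = (-1, 2.5) − 0.04·(6, 6) = (-1.24, 2.26)
(r₂, s₂) = (-1.24, 2.26) − 0.04·(0.686208, 2.8896) = (-1.26744832, 2.144416)

(-1.26744832, 2.144416)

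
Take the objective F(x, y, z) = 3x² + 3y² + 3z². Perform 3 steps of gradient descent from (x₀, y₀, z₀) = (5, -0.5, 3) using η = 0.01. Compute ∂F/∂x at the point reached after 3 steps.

24.91752

∇F = (6x, 6y, 6z)
Step 1: at (5, -0.5, 3), ∇F = (30, -3, 18) → (5, -0.5, 3) − 0.01·(30, -3, 18) = (4.7, -0.47, 2.82)
Step 2: at (4.7, -0.47, 2.82), ∇F = (28.2, -2.82, 16.92) → (4.7, -0.47, 2.82) − 0.01·(28.2, -2.82, 16.92) = (4.418, -0.4418, 2.6508)
Step 3: at (4.418, -0.4418, 2.6508), ∇F = (26.508, -2.6508, 15.9048) → (4.418, -0.4418, 2.6508) − 0.01·(26.508, -2.6508, 15.9048) = (4.15292, -0.415292, 2.491752)
∂F/∂x at (4.15292, -0.415292, 2.491752) = 24.91752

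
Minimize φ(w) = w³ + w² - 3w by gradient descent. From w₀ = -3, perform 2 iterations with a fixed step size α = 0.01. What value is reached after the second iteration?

φ′(w) = 3w² + 2w - 3
w₁ = -3 − 0.01·18 = -3.18
w₂ = -3.18 − 0.01·20.9772 = -3.389772

-3.389772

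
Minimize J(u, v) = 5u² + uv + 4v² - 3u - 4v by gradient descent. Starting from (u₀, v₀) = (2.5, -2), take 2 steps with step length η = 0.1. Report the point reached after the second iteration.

(0.325, 0.3)

∇J = (10u + v - 3, u + 8v - 4)
Step 1: at (2.5, -2), ∇J = (20, -17.5) → (2.5, -2) − 0.1·(20, -17.5) = (0.5, -0.25)
Step 2: at (0.5, -0.25), ∇J = (1.75, -5.5) → (0.5, -0.25) − 0.1·(1.75, -5.5) = (0.325, 0.3)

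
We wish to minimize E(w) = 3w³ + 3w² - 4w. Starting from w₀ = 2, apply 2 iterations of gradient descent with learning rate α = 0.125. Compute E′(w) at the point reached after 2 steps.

E′(w) = 9w² + 6w - 4
Step 1: E′(2) = 44; w₁ = 2 − 0.125·44 = -3.5
Step 2: E′(-3.5) = 85.25; w₂ = -3.5 − 0.125·85.25 = -14.15625
E′(w) at (-14.15625) = 1714.6572265625

1714.6572265625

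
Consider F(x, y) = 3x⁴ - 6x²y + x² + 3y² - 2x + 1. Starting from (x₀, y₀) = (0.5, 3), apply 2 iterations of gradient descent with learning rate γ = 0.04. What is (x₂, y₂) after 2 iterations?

∇F = (12x³ - 12xy + 2x - 2, -6x² + 6y)
(x₁, y₁) = (0.5, 3) − 0.04·(-17.5, 16.5) = (1.2, 2.34)
(x₂, y₂) = (1.2, 2.34) − 0.04·(-12.56, 5.4) = (1.7024, 2.124)

(1.7024, 2.124)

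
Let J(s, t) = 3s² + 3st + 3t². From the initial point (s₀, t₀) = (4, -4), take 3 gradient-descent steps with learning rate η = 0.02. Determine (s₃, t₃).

∇J = (6s + 3t, 3s + 6t)
Step 1: at (4, -4), ∇J = (12, -12) → (4, -4) − 0.02·(12, -12) = (3.76, -3.76)
Step 2: at (3.76, -3.76), ∇J = (11.28, -11.28) → (3.76, -3.76) − 0.02·(11.28, -11.28) = (3.5344, -3.5344)
Step 3: at (3.5344, -3.5344), ∇J = (10.6032, -10.6032) → (3.5344, -3.5344) − 0.02·(10.6032, -10.6032) = (3.322336, -3.322336)

(3.322336, -3.322336)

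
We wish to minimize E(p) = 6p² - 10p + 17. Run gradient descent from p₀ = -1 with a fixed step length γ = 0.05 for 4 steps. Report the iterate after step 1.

0.1

E′(p) = 12p - 10
Step 1: E′(-1) = -22; p₁ = -1 − 0.05·(-22) = 0.1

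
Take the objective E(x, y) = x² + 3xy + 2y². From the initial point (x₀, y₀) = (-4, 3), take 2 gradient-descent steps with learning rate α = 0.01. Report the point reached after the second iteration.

(-4.0198, 3.0003)

∇E = (2x + 3y, 3x + 4y)
Step 1: at (-4, 3), ∇E = (1, 0) → (-4, 3) − 0.01·(1, 0) = (-4.01, 3)
Step 2: at (-4.01, 3), ∇E = (0.98, -0.03) → (-4.01, 3) − 0.01·(0.98, -0.03) = (-4.0198, 3.0003)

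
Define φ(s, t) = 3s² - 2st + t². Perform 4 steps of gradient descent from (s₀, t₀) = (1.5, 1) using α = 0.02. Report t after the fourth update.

∇φ = (6s - 2t, -2s + 2t)
(s₁, t₁) = (1.5, 1) − 0.02·(7, -1) = (1.36, 1.02)
(s₂, t₂) = (1.36, 1.02) − 0.02·(6.12, -0.68) = (1.2376, 1.0336)
(s₃, t₃) = (1.2376, 1.0336) − 0.02·(5.3584, -0.408) = (1.130432, 1.04176)
(s₄, t₄) = (1.130432, 1.04176) − 0.02·(4.699072, -0.177344) = (1.03645056, 1.04530688)
t = 1.04530688

1.04530688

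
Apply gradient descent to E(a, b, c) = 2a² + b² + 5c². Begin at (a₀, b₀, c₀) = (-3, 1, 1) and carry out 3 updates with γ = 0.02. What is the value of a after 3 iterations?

-2.336064

∇E = (4a, 2b, 10c)
(a₁, b₁, c₁) = (-3, 1, 1) − 0.02·(-12, 2, 10) = (-2.76, 0.96, 0.8)
(a₂, b₂, c₂) = (-2.76, 0.96, 0.8) − 0.02·(-11.04, 1.92, 8) = (-2.5392, 0.9216, 0.64)
(a₃, b₃, c₃) = (-2.5392, 0.9216, 0.64) − 0.02·(-10.1568, 1.8432, 6.4) = (-2.336064, 0.884736, 0.512)
a = -2.336064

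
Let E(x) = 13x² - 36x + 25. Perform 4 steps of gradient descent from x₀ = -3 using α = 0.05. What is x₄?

E′(x) = 26x - 36
x₁ = -3 − 0.05·(-114) = 2.7
x₂ = 2.7 − 0.05·34.2 = 0.99
x₃ = 0.99 − 0.05·(-10.26) = 1.503
x₄ = 1.503 − 0.05·3.078 = 1.3491

1.3491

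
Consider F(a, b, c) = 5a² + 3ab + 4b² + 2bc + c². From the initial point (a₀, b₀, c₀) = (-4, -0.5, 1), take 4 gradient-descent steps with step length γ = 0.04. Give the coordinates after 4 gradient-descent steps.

∇F = (10a + 3b, 3a + 8b + 2c, 2b + 2c)
(a₁, b₁, c₁) = (-4, -0.5, 1) − 0.04·(-41.5, -14, 1) = (-2.34, 0.06, 0.96)
(a₂, b₂, c₂) = (-2.34, 0.06, 0.96) − 0.04·(-23.22, -4.62, 2.04) = (-1.4112, 0.2448, 0.8784)
(a₃, b₃, c₃) = (-1.4112, 0.2448, 0.8784) − 0.04·(-13.3776, -0.5184, 2.2464) = (-0.876096, 0.265536, 0.788544)
(a₄, b₄, c₄) = (-0.876096, 0.265536, 0.788544) − 0.04·(-7.964352, 1.073088, 2.10816) = (-0.55752192, 0.22261248, 0.7042176)

(-0.55752192, 0.22261248, 0.7042176)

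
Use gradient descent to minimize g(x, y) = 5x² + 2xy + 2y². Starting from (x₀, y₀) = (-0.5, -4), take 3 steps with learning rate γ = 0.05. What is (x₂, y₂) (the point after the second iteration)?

∇g = (10x + 2y, 2x + 4y)
Step 1: at (-0.5, -4), ∇g = (-13, -17) → (-0.5, -4) − 0.05·(-13, -17) = (0.15, -3.15)
Step 2: at (0.15, -3.15), ∇g = (-4.8, -12.3) → (0.15, -3.15) − 0.05·(-4.8, -12.3) = (0.39, -2.535)

(0.39, -2.535)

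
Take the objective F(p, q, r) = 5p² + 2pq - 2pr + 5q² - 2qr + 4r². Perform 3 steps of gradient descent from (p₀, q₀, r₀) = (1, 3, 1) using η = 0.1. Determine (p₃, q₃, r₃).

∇F = (10p + 2q - 2r, 2p + 10q - 2r, -2p - 2q + 8r)
(p₁, q₁, r₁) = (1, 3, 1) − 0.1·(14, 30, 0) = (-0.4, 0, 1)
(p₂, q₂, r₂) = (-0.4, 0, 1) − 0.1·(-6, -2.8, 8.8) = (0.2, 0.28, 0.12)
(p₃, q₃, r₃) = (0.2, 0.28, 0.12) − 0.1·(2.32, 2.96, 0) = (-0.032, -0.016, 0.12)

(-0.032, -0.016, 0.12)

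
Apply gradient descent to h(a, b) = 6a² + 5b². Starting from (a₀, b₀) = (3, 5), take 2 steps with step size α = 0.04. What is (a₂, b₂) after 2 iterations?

(0.8112, 1.8)

∇h = (12a, 10b)
(a₁, b₁) = (3, 5) − 0.04·(36, 50) = (1.56, 3)
(a₂, b₂) = (1.56, 3) − 0.04·(18.72, 30) = (0.8112, 1.8)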